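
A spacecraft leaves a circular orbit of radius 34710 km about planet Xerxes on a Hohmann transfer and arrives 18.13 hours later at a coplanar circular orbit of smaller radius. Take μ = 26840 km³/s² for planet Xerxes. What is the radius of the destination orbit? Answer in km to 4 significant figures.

Transfer time t = 18.13 hours = 65268 s, and t = π√(a_t³/μ).
So a_t = (μ t²/π²)^(1/3) = (26840 × (65268)² / π²)^(1/3) = 22627 km.
Since a_t = (r₁ + r₂)/2, r₂ = 2a_t − r₁ = 2×22627 − 34710 = 10544 km.

r₂ = 10540 km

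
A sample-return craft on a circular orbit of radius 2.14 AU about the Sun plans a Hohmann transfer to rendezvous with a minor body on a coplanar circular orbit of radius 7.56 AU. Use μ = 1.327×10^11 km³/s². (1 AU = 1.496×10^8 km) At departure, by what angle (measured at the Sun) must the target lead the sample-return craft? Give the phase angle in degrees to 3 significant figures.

In km: r₁ = 2.14 × 1.496×10^8 = 3.20144×10^8 km; r₂ = 7.56 × 1.496×10^8 = 1.130976×10^9 km.
Semi-major axis of the transfer orbit: a_t = (3.20144×10^8 + 1.130976×10^9)/2 = 7.2556×10^8 km.
The half-period of the transfer ellipse is t = π√(a_t³/μ) = 1.6855×10^8 s.
The target's mean motion on its circular orbit is ω₂ = √(μ/r₂³) = 9.5776×10^-9 rad/s.
Angle swept by the target during transfer: ω₂·t = 1.6143 rad = 92.49°.
Arrival is 180° from departure on the ellipse, so φ = 180° − 92.49° = 87.5°.

φ = 87.5°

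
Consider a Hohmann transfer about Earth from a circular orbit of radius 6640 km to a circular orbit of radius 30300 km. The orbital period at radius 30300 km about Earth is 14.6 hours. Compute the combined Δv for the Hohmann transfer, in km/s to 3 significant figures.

From Kepler's third law T² = 4π²r³/μ at r = 30300 km, T = 14.6 hours = 14.6 × 3600 s = 52560 s: μ = 4π²r³/T² = 3.97536×10^5 km³/s².
Transfer-ellipse semi-major axis a_t = (r₁ + r₂)/2 = (6640 + 30300)/2 = 18470 km.
At r₁ the circular-orbit speed is v₁ = √(μ/r₁) = 7.7376 km/s.
Transfer-orbit speed at r₁ (v² = μ(2/r − 1/a)): v_p = √[μ(2/r₁ − 1/a_t)] = 9.9104 km/s.
First burn Δv₁ = |v_p − v₁| = 2.173 km/s.
At r₂, v₂ = √(μ/r₂) = 3.622 km/s.
Transfer-orbit speed at r₂: v_a = √[μ(2/r₂ − 1/a_t)] = 2.172 km/s.
Second burn Δv₂ = |v₂ − v_a| = 1.450 km/s.
Δv = Δv₁ + Δv₂ = 2.173 + 1.450 = 3.623 km/s.

Δv = 3.62 km/s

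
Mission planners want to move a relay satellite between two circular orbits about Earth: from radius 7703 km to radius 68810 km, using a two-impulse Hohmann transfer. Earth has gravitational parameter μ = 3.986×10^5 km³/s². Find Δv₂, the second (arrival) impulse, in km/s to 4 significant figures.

Δv₂ = 1.327 km/s

Semi-major axis of the transfer orbit: a_t = (7703 + 68810)/2 = 38256.5 km.
Circular speed at r = 68810 km: v_c = √(μ/r) = 2.407 km/s.
Vis-viva on the transfer ellipse at r = 68810 km gives v_t = √[μ(2/r − 1/a_t)] = 1.080 km/s.
Δv₂ = |v_t − v_c| = |1.080 − 2.407| = 1.327 km/s.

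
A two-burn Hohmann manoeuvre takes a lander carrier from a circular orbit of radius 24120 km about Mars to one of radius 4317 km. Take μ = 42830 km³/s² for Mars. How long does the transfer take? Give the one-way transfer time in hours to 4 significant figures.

Transfer-ellipse semi-major axis a_t = (r₁ + r₂)/2 = (24120 + 4317)/2 = 14218.5 km.
By Kepler's third law the transfer-orbit period is T = 2π√(a_t³/μ), so t = T/2 = 25737 s.
Converting: 25737 s ÷ 3600 s/hour = 7.149 hours.

t = 7.149 hours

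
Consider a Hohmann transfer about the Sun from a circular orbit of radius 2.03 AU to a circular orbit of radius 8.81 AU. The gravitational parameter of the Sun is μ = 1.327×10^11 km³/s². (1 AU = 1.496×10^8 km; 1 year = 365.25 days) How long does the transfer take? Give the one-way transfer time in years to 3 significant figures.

In km: r₁ = 2.03 × 1.496×10^8 = 3.03688×10^8 km; r₂ = 8.81 × 1.496×10^8 = 1.317976×10^9 km.
Semi-major axis of the transfer orbit: a_t = (3.03688×10^8 + 1.317976×10^9)/2 = 8.10832×10^8 km.
By Kepler's third law the transfer-orbit period is T = 2π√(a_t³/μ), so t = T/2 = 1.991×10^8 s.
Converting: 1.991×10^8 s ÷ 3.15576×10^7 s/year (365.25 × 86400) = 6.31 years.

t = 6.31 years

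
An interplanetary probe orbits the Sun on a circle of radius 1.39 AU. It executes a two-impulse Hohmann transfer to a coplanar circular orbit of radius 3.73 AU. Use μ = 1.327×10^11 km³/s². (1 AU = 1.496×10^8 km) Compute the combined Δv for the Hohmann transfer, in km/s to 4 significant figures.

Δv = 9.289 km/s

In km: r₁ = 1.39 × 1.496×10^8 = 2.07944×10^8 km; r₂ = 3.73 × 1.496×10^8 = 5.58008×10^8 km.
Semi-major axis of the transfer orbit: a_t = (2.07944×10^8 + 5.58008×10^8)/2 = 3.82976×10^8 km.
Circular speed at r₁: v₁ = √(μ/r₁) = √(1.327×10^11/2.07944×10^8) = 25.262 km/s.
On the transfer ellipse at r₁, vis-viva equation gives v_p = √[μ(2/r₁ − 1/a_t)] = 30.493 km/s.
First burn Δv₁ = |v_p − v₁| = 5.231 km/s.
At r₂, v₂ = √(μ/r₂) = 15.421 km/s.
Transfer-orbit speed at r₂: v_a = √[μ(2/r₂ − 1/a_t)] = 11.363 km/s.
Second burn Δv₂ = |v₂ − v_a| = 4.058 km/s.
Total Δv = Δv₁ + Δv₂ = 9.289 km/s.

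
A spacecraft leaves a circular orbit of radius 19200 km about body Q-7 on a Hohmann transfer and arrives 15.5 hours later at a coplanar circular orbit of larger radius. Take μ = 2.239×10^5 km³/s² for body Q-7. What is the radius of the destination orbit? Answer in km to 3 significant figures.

Transfer time t = 15.5 hours = 55800 s, and t = π√(a_t³/μ).
So a_t = (μ t²/π²)^(1/3) = (2.239×10^5 × (55800)² / π²)^(1/3) = 41337 km.
Since a_t = (r₁ + r₂)/2, r₂ = 2a_t − r₁ = 2×41337 − 19200 = 63474 km.

r₂ = 63500 km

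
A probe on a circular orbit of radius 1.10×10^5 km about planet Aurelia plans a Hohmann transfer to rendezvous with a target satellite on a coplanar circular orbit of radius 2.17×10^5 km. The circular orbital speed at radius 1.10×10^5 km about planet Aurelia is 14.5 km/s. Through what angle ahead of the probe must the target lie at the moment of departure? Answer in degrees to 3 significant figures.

φ = 62.3°

From the circular-orbit relation v² = μ/r at r = 1.10×10^5 km: μ = v²r = (14.5)² × 1.10×10^5 = 2.31275×10^7 km³/s².
Transfer-ellipse semi-major axis a_t = (r₁ + r₂)/2 = (1.100×10^5 + 2.170×10^5)/2 = 1.635×10^5 km.
Transfer time t = π√(a_t³/μ) = 43190 s.
The target's mean motion on its circular orbit is ω₂ = √(μ/r₂³) = 4.757×10^-5 rad/s.
Angle swept by the target during transfer: ω₂·t = 2.055 rad = 117.7°.
The probe traverses 180° on the transfer ellipse, so the target must lead by 180° − 117.7° = 62.3°.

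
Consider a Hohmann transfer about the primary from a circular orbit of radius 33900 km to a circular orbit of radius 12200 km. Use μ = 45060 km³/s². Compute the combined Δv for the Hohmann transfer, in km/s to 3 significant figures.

Δv = 0.723 km/s

Semi-major axis of the transfer orbit: a_t = (33900 + 12200)/2 = 23050 km.
At r₁ the circular-orbit speed is v₁ = √(μ/r₁) = 1.152911 km/s.
Transfer-orbit speed at r₁ (v² = μ(2/r − 1/a)): v_a = √[μ(2/r₁ − 1/a_t)] = 0.8387648 km/s.
First burn Δv₁ = |v_a − v₁| = 0.31415 km/s.
Circular speed at r₂: v₂ = √(μ/r₂) = 1.921833 km/s.
Transfer-orbit speed at r₂: v_p = √[μ(2/r₂ − 1/a_t)] = 2.330666 km/s.
Second burn Δv₂ = |v₂ − v_p| = 0.40883 km/s.
Total Δv = Δv₁ + Δv₂ = 0.7230 km/s.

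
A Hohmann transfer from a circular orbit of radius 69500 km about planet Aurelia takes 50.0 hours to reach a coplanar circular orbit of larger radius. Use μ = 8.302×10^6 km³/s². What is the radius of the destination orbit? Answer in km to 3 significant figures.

r₂ = 5.32×10^5 km

Transfer time t = 50.0 hours = 1.800×10^5 s, and t = π√(a_t³/μ).
So a_t = (μ t²/π²)^(1/3) = (8.302×10^6 × (1.800×10^5)² / π²)^(1/3) = 3.0094×10^5 km.
Since a_t = (r₁ + r₂)/2, r₂ = 2a_t − r₁ = 2×3.0094×10^5 − 69500 = 5.3238×10^5 km.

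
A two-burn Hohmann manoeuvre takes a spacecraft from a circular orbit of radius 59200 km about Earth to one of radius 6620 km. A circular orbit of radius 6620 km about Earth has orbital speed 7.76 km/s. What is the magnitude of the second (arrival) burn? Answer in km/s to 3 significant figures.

From the circular-orbit relation v² = μ/r at r = 6620 km: μ = v²r = (7.76)² × 6620 = 3.98641×10^5 km³/s².
Transfer-ellipse semi-major axis a_t = (r₁ + r₂)/2 = (59200 + 6620)/2 = 32910 km.
Circular speed at r = 6620 km: v_c = √(μ/r) = 7.7600 km/s.
Vis-viva on the transfer ellipse at r = 6620 km gives v_t = √[μ(2/r − 1/a_t)] = 10.408 km/s.
Δv₂ = |v_t − v_c| = |10.408 − 7.7600| = 2.648 km/s.

Δv₂ = 2.65 km/s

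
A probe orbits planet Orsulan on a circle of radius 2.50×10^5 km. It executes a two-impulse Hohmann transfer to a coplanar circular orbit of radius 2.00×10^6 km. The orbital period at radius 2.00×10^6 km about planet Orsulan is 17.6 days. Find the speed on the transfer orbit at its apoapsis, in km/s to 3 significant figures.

From Kepler's third law T² = 4π²r³/μ at r = 2.00×10^6 km, T = 17.6 days = 17.6 × 86400 s = 1.52064×10^6 s: μ = 4π²r³/T² = 1.36583×10^8 km³/s².
The Hohmann ellipse has a_t = (r₁ + r₂)/2 = 1.125×10^6 km.
The apoapsis of the transfer ellipse is at r = 2.000×10^6 km.
Vis-viva: v = √[μ(2/r − 1/a_t)] = √[1.36583×10^8 × (2/2.000×10^6 − 1/1.125×10^6)] = 3.896 km/s.

v = 3.90 km/s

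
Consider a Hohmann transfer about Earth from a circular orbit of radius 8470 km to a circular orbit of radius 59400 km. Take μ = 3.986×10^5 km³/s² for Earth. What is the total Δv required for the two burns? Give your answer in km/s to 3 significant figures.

Semi-major axis of the transfer orbit: a_t = (8470 + 59400)/2 = 33935 km.
At r₁ the circular-orbit speed is v₁ = √(μ/r₁) = 6.860 km/s.
On the transfer ellipse at r₁, vis-viva gives v_p = √[μ(2/r₁ − 1/a_t)] = 9.076 km/s.
First burn Δv₁ = |v_p − v₁| = 2.216 km/s.
At r₂, v₂ = √(μ/r₂) = 2.590 km/s.
Transfer-orbit speed at r₂: v_a = √[μ(2/r₂ − 1/a_t)] = 1.294 km/s.
Second burn Δv₂ = |v₂ − v_a| = 1.296 km/s.
Δv = Δv₁ + Δv₂ = 2.216 + 1.296 = 3.512 km/s.

Δv = 3.51 km/s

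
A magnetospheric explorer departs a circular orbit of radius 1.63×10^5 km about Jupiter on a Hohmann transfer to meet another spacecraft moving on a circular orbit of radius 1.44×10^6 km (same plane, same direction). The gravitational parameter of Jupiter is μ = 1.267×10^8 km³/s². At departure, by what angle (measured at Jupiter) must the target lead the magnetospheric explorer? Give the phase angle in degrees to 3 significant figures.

Transfer-ellipse semi-major axis a_t = (r₁ + r₂)/2 = (1.630×10^5 + 1.440×10^6)/2 = 8.015×10^5 km.
The half-period of the transfer ellipse is t = π√(a_t³/μ) = 2.0027×10^5 s.
Target angular speed ω₂ = √(μ/r₂³) = 6.5140×10^-6 rad/s.
Angle swept by the target during transfer: ω₂·t = 1.3046 rad = 74.75°.
The magnetospheric explorer traverses 180° on the transfer ellipse, so the target must lead by 180° − 74.75° = 105°.

φ = 105°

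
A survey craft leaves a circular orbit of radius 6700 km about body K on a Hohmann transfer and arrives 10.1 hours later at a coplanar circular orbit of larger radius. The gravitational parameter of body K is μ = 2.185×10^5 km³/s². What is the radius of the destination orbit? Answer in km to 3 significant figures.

r₂ = 54900 km

Transfer time t = 10.1 hours = 36360 s, and t = π√(a_t³/μ).
So a_t = (μ t²/π²)^(1/3) = (2.185×10^5 × (36360)² / π²)^(1/3) = 30818 km.
Since a_t = (r₁ + r₂)/2, r₂ = 2a_t − r₁ = 2×30818 − 6700 = 54936 km.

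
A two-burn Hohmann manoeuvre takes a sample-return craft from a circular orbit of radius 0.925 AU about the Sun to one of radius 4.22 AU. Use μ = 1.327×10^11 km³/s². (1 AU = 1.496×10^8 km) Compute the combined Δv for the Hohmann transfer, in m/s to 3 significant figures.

In km: r₁ = 0.925 × 1.496×10^8 = 1.3838×10^8 km; r₂ = 4.22 × 1.496×10^8 = 6.31312×10^8 km.
Semi-major axis of the transfer orbit: a_t = (1.3838×10^8 + 6.31312×10^8)/2 = 3.84846×10^8 km.
Circular speed at r₁: v₁ = √(μ/r₁) = √(1.327×10^11/1.3838×10^8) = 30.967 km/s.
Transfer-orbit speed at r₁ (vis-viva equation): v_p = √[μ(2/r₁ − 1/a_t)] = 39.662 km/s.
First burn Δv₁ = |v_p − v₁| = 8.695 km/s.
Circular speed at r₂: v₂ = √(μ/r₂) = 14.498 km/s.
Transfer-orbit speed at r₂: v_a = √[μ(2/r₂ − 1/a_t)] = 8.6937 km/s.
Second burn Δv₂ = |v₂ − v_a| = 5.804 km/s.
Total Δv = Δv₁ + Δv₂ = 14.50 km/s.

Δv = 14500 m/s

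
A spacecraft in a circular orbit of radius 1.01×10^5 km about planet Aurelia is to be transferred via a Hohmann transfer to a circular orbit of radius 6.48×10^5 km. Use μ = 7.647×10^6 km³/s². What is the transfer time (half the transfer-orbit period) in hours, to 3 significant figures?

t = 72.3 hours

Semi-major axis of the transfer orbit: a_t = (1.010×10^5 + 6.480×10^5)/2 = 3.745×10^5 km.
By Kepler's third law the transfer-orbit period is T = 2π√(a_t³/μ), so t = T/2 = 2.604×10^5 s.
Converting: 2.604×10^5 s ÷ 3600 s/hour = 72.3 hours.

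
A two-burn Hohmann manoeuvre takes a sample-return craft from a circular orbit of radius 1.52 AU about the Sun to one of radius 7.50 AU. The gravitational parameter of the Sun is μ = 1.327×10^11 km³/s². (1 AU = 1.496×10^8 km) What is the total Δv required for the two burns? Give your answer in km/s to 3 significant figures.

Δv = 11.6 km/s

In km: r₁ = 1.52 × 1.496×10^8 = 2.27392×10^8 km; r₂ = 7.50 × 1.496×10^8 = 1.122×10^9 km.
Transfer-ellipse semi-major axis a_t = (r₁ + r₂)/2 = (2.27392×10^8 + 1.122×10^9)/2 = 6.74696×10^8 km.
At r₁ the circular-orbit speed is v₁ = √(μ/r₁) = 24.157 km/s.
On the transfer ellipse at r₁, vis-viva gives v_p = √[μ(2/r₁ − 1/a_t)] = 31.152 km/s.
First burn Δv₁ = |v_p − v₁| = 6.995 km/s.
Circular speed at r₂: v₂ = √(μ/r₂) = 10.8752 km/s.
Transfer-orbit speed at r₂: v_a = √[μ(2/r₂ − 1/a_t)] = 6.31353 km/s.
Second burn Δv₂ = |v₂ − v_a| = 4.562 km/s.
Δv = Δv₁ + Δv₂ = 6.995 + 4.562 = 11.56 km/s.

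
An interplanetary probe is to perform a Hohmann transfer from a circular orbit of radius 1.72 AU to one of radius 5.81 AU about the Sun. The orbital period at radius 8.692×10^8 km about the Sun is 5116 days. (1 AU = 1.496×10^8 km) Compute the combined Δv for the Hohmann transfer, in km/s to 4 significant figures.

Δv = 9.505 km/s

From Kepler's third law T² = 4π²r³/μ at r = 8.692×10^8 km, T = 5116 days = 5116 × 86400 s = 4.420224×10^8 s: μ = 4π²r³/T² = 1.32688×10^11 km³/s².
In km: r₁ = 1.72 × 1.496×10^8 = 2.57312×10^8 km; r₂ = 5.81 × 1.496×10^8 = 8.69176×10^8 km.
Semi-major axis of the transfer orbit: a_t = (2.57312×10^8 + 8.69176×10^8)/2 = 5.63244×10^8 km.
At r₁ the circular-orbit speed is v₁ = √(μ/r₁) = 22.708 km/s.
Transfer-orbit speed at r₁ (v² = μ(2/r − 1/a)): v_p = √[μ(2/r₁ − 1/a_t)] = 28.209 km/s.
First burn Δv₁ = |v_p − v₁| = 5.501 km/s.
Circular speed at r₂: v₂ = √(μ/r₂) = 12.3555 km/s.
Transfer-orbit speed at r₂: v_a = √[μ(2/r₂ − 1/a_t)] = 8.35109 km/s.
Second burn Δv₂ = |v₂ − v_a| = 4.004 km/s.
Total Δv = Δv₁ + Δv₂ = 9.505 km/s.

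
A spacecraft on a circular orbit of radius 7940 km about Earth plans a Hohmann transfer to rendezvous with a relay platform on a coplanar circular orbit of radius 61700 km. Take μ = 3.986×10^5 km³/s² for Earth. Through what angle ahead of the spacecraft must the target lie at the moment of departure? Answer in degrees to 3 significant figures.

φ = 104°

The Hohmann ellipse has a_t = (r₁ + r₂)/2 = 34820 km.
Transfer time t = π√(a_t³/μ) = 32331 s.
The target's mean motion on its circular orbit is ω₂ = √(μ/r₂³) = 4.1195×10^-5 rad/s.
Angle swept by the target during transfer: ω₂·t = 1.3319 rad = 76.31°.
Arrival is 180° from departure on the ellipse, so φ = 180° − 76.31° = 104°.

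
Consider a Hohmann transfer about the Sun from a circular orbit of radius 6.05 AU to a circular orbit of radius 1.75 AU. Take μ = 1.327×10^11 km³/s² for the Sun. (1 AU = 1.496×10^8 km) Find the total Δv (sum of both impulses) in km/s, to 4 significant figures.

Δv = 9.525 km/s

In km: r₁ = 6.05 × 1.496×10^8 = 9.0508×10^8 km; r₂ = 1.75 × 1.496×10^8 = 2.618×10^8 km.
Transfer-ellipse semi-major axis a_t = (r₁ + r₂)/2 = (9.0508×10^8 + 2.618×10^8)/2 = 5.8344×10^8 km.
At r₁ the circular-orbit speed is v₁ = √(μ/r₁) = 12.10855 km/s.
Transfer-orbit speed at r₁ (v² = μ(2/r − 1/a)): v_a = √[μ(2/r₁ − 1/a_t)] = 8.111080 km/s.
First burn Δv₁ = |v_a − v₁| = 3.9975 km/s.
Circular speed at r₂: v₂ = √(μ/r₂) = 22.5139 km/s.
Transfer-orbit speed at r₂: v_p = √[μ(2/r₂ − 1/a_t)] = 28.0412 km/s.
Second burn Δv₂ = |v₂ − v_p| = 5.5273 km/s.
Δv = Δv₁ + Δv₂ = 3.9975 + 5.5273 = 9.525 km/s.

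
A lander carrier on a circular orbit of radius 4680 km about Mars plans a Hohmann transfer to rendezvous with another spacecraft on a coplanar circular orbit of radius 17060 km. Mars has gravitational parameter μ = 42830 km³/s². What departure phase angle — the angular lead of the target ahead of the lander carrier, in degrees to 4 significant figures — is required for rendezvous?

φ = 88.45°

Semi-major axis of the transfer orbit: a_t = (4680 + 17060)/2 = 10870 km.
Transfer time t = π√(a_t³/μ) = 17204 s.
Target angular speed ω₂ = √(μ/r₂³) = 9.2876×10^-5 rad/s.
Angle swept by the target during transfer: ω₂·t = 1.5978 rad = 91.55°.
Arrival is 180° from departure on the ellipse, so φ = 180° − 91.55° = 88.45°.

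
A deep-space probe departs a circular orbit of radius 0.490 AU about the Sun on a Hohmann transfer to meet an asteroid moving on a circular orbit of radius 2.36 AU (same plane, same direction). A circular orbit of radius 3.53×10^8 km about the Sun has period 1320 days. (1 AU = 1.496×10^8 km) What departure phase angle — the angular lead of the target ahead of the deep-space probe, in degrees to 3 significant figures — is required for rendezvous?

From Kepler's third law T² = 4π²r³/μ at r = 3.53×10^8 km, T = 1320 days = 1320 × 86400 s = 1.14048×10^8 s: μ = 4π²r³/T² = 1.33508×10^11 km³/s².
In km: r₁ = 0.490 × 1.496×10^8 = 7.3304×10^7 km; r₂ = 2.36 × 1.496×10^8 = 3.53056×10^8 km.
Semi-major axis of the transfer orbit: a_t = (7.3304×10^7 + 3.53056×10^8)/2 = 2.1318×10^8 km.
The half-period of the transfer ellipse is t = π√(a_t³/μ) = 2.6762×10^7 s.
Target angular speed ω₂ = √(μ/r₂³) = 5.5079×10^-8 rad/s.
Angle swept by the target during transfer: ω₂·t = 1.47402 rad = 84.46°.
The deep-space probe traverses 180° on the transfer ellipse, so the target must lead by 180° − 84.46° = 95.5°.

φ = 95.5°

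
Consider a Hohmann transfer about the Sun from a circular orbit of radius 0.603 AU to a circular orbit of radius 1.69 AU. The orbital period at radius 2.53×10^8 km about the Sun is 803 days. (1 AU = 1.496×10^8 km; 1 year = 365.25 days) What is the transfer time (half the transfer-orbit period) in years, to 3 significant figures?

From Kepler's third law T² = 4π²r³/μ at r = 2.53×10^8 km, T = 803 days = 803 × 86400 s = 6.93792×10^7 s: μ = 4π²r³/T² = 1.32820×10^11 km³/s².
In km: r₁ = 0.603 × 1.496×10^8 = 9.02088×10^7 km; r₂ = 1.69 × 1.496×10^8 = 2.52824×10^8 km.
The Hohmann ellipse has a_t = (r₁ + r₂)/2 = 1.715164×10^8 km.
By Kepler's third law the transfer-orbit period is T = 2π√(a_t³/μ), so t = T/2 = 1.9363×10^7 s.
Converting: 1.9363×10^7 s ÷ 3.15576×10^7 s/year (365.25 × 86400) = 0.614 years.

t = 0.614 years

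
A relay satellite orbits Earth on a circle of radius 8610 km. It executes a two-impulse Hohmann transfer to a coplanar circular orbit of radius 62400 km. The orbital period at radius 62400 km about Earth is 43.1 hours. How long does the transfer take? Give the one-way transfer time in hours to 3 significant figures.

t = 9.25 hours

From Kepler's third law T² = 4π²r³/μ at r = 62400 km, T = 43.1 hours = 43.1 × 3600 s = 1.5516×10^5 s: μ = 4π²r³/T² = 3.98432×10^5 km³/s².
Semi-major axis of the transfer orbit: a_t = (8610 + 62400)/2 = 35505 km.
By Kepler's third law the transfer-orbit period is T = 2π√(a_t³/μ), so t = T/2 = 33300 s.
Converting: 33300 s ÷ 3600 s/hour = 9.25 hours.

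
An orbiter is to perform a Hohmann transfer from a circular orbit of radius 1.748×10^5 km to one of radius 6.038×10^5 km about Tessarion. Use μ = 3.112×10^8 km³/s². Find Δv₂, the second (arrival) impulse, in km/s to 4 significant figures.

Δv₂ = 7.490 km/s

The Hohmann ellipse has a_t = (r₁ + r₂)/2 = 3.893×10^5 km.
Circular speed at r = 6.038×10^5 km: v_c = √(μ/r) = 22.70 km/s.
Vis-viva on the transfer ellipse at r = 6.038×10^5 km gives v_t = √[μ(2/r − 1/a_t)] = 15.21 km/s.
Δv₂ = |v_t − v_c| = |15.21 − 22.70| = 7.490 km/s.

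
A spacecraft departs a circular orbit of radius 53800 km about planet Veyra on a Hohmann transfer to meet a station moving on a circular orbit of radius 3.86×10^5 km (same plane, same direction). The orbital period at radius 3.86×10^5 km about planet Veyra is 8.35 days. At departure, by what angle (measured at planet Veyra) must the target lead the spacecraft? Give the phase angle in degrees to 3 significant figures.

From Kepler's third law T² = 4π²r³/μ at r = 3.86×10^5 km, T = 8.35 days = 8.35 × 86400 s = 7.2144×10^5 s: μ = 4π²r³/T² = 4.36236×10^6 km³/s².
Transfer-ellipse semi-major axis a_t = (r₁ + r₂)/2 = (53800 + 3.860×10^5)/2 = 2.199×10^5 km.
The half-period of the transfer ellipse is t = π√(a_t³/μ) = 1.551×10^5 s.
Target angular speed ω₂ = √(μ/r₂³) = 8.709×10^-6 rad/s.
Angle swept by the target during transfer: ω₂·t = 1.3508 rad = 77.40°.
The spacecraft traverses 180° on the transfer ellipse, so the target must lead by 180° − 77.40° = 103°.

φ = 103°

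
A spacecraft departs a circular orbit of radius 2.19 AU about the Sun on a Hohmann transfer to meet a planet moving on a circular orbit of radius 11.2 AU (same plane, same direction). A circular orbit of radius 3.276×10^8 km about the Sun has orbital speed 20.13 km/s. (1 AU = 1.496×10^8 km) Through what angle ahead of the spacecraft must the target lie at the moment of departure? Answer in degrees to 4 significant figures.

φ = 96.81°

From the circular-orbit relation v² = μ/r at r = 3.276×10^8 km: μ = v²r = (20.13)² × 3.276×10^8 = 1.32749×10^11 km³/s².
In km: r₁ = 2.19 × 1.496×10^8 = 3.27624×10^8 km; r₂ = 11.2 × 1.496×10^8 = 1.67552×10^9 km.
Semi-major axis of the transfer orbit: a_t = (3.27624×10^8 + 1.67552×10^9)/2 = 1.001572×10^9 km.
The half-period of the transfer ellipse is t = π√(a_t³/μ) = 2.733×10^8 s.
Target angular speed ω₂ = √(μ/r₂³) = 5.312×10^-9 rad/s.
Angle swept by the target during transfer: ω₂·t = 1.452 rad = 83.19°.
Arrival is 180° from departure on the ellipse, so φ = 180° − 83.19° = 96.81°.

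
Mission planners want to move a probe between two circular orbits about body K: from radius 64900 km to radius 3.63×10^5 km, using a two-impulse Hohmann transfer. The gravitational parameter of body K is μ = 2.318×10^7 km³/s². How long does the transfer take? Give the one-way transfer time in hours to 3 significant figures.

t = 17.9 hours

Semi-major axis of the transfer orbit: a_t = (64900 + 3.630×10^5)/2 = 2.1395×10^5 km.
By Kepler's third law the transfer-orbit period is T = 2π√(a_t³/μ), so t = T/2 = 64570 s.
Converting: 64570 s ÷ 3600 s/hour = 17.9 hours.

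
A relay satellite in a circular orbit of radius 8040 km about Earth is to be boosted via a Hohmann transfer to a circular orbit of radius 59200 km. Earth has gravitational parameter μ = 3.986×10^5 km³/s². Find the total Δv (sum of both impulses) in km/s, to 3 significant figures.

Δv = 3.63 km/s

Semi-major axis of the transfer orbit: a_t = (8040 + 59200)/2 = 33620 km.
Circular speed at r₁: v₁ = √(μ/r₁) = √(3.986×10^5/8040) = 7.041 km/s.
Transfer-orbit speed at r₁ (vis-viva equation): v_p = √[μ(2/r₁ − 1/a_t)] = 9.343 km/s.
First burn Δv₁ = |v_p − v₁| = 2.302 km/s.
Circular speed at r₂: v₂ = √(μ/r₂) = 2.595 km/s.
Transfer-orbit speed at r₂: v_a = √[μ(2/r₂ − 1/a_t)] = 1.269 km/s.
Second burn Δv₂ = |v₂ − v_a| = 1.326 km/s.
Total Δv = Δv₁ + Δv₂ = 3.628 km/s.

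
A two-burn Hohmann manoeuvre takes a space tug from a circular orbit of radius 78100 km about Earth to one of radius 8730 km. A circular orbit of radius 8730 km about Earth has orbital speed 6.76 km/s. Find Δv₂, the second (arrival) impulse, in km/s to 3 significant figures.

From the circular-orbit relation v² = μ/r at r = 8730 km: μ = v²r = (6.76)² × 8730 = 3.98940×10^5 km³/s².
The Hohmann ellipse has a_t = (r₁ + r₂)/2 = 43415 km.
Circular speed at r = 8730 km: v_c = √(μ/r) = 6.760 km/s.
Vis-viva on the transfer ellipse at r = 8730 km gives v_t = √[μ(2/r − 1/a_t)] = 9.067 km/s.
Δv₂ = |v_t − v_c| = |9.067 − 6.760| = 2.307 km/s.

Δv₂ = 2.31 km/s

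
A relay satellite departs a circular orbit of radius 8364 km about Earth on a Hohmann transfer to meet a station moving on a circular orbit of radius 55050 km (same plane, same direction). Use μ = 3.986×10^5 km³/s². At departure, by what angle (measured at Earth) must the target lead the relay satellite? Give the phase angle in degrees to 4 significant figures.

Semi-major axis of the transfer orbit: a_t = (8364 + 55050)/2 = 31707 km.
The half-period of the transfer ellipse is t = π√(a_t³/μ) = 28094 s.
The target's mean motion on its circular orbit is ω₂ = √(μ/r₂³) = 4.8880×10^-5 rad/s.
Angle swept by the target during transfer: ω₂·t = 1.3732 rad = 78.68°.
Arrival is 180° from departure on the ellipse, so φ = 180° − 78.68° = 101.3°.

φ = 101.3°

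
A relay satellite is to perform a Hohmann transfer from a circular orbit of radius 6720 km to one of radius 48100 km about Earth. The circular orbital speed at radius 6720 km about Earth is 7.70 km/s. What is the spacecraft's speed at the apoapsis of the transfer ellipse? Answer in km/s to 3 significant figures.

v = 1.43 km/s

From the circular-orbit relation v² = μ/r at r = 6720 km: μ = v²r = (7.70)² × 6720 = 3.98429×10^5 km³/s².
Semi-major axis of the transfer orbit: a_t = (6720 + 48100)/2 = 27410 km.
The apoapsis of the transfer ellipse is at r = 48100 km.
From the vis-viva equation, v = √[μ(2/r − 1/a_t)] = 1.425 km/s.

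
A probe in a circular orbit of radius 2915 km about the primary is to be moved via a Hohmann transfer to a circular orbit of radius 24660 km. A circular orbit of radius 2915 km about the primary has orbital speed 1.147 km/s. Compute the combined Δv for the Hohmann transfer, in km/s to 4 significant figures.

From the circular-orbit relation v² = μ/r at r = 2915 km: μ = v²r = (1.147)² × 2915 = 3835.00 km³/s².
Semi-major axis of the transfer orbit: a_t = (2915 + 24660)/2 = 13787.5 km.
Circular speed at r₁: v₁ = √(μ/r₁) = √(3835.00/2915) = 1.147 km/s.
Transfer-orbit speed at r₁ (vis-viva equation): v_p = √[μ(2/r₁ − 1/a_t)] = 1.534 km/s.
First burn Δv₁ = |v_p − v₁| = 0.3870 km/s.
Circular speed at r₂: v₂ = √(μ/r₂) = 0.39435 km/s.
Transfer-orbit speed at r₂: v_a = √[μ(2/r₂ − 1/a_t)] = 0.18133 km/s.
Second burn Δv₂ = |v₂ − v_a| = 0.2130 km/s.
Δv = Δv₁ + Δv₂ = 0.3870 + 0.2130 = 0.6000 km/s.

Δv = 0.6000 km/s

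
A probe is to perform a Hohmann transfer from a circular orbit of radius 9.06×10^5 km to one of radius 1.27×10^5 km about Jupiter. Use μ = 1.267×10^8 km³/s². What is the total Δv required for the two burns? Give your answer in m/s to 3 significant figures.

Δv = 16200 m/s

Semi-major axis of the transfer orbit: a_t = (9.060×10^5 + 1.270×10^5)/2 = 5.165×10^5 km.
Circular speed at r₁: v₁ = √(μ/r₁) = √(1.267×10^8/9.060×10^5) = 11.826 km/s.
On the transfer ellipse at r₁, vis-viva equation gives v_a = √[μ(2/r₁ − 1/a_t)] = 5.8640 km/s.
First burn Δv₁ = |v_a − v₁| = 5.962 km/s.
Circular speed at r₂: v₂ = √(μ/r₂) = 31.585 km/s.
Transfer-orbit speed at r₂: v_p = √[μ(2/r₂ − 1/a_t)] = 41.833 km/s.
Second burn Δv₂ = |v₂ − v_p| = 10.25 km/s.
Total Δv = Δv₁ + Δv₂ = 16.21 km/s.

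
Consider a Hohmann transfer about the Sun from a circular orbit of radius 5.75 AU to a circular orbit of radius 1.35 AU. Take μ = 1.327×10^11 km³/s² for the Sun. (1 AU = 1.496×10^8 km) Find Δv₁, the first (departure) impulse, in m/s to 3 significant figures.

Δv₁ = 4760 m/s

In km: r₁ = 5.75 × 1.496×10^8 = 8.602×10^8 km; r₂ = 1.35 × 1.496×10^8 = 2.0196×10^8 km.
Semi-major axis of the transfer orbit: a_t = (8.602×10^8 + 2.0196×10^8)/2 = 5.3108×10^8 km.
On the circular orbit at r = 8.602×10^8 km, v_c = √(μ/r) = 12.42 km/s.
Transfer-orbit speed at the same r (vis-viva, a = a_t): v_t = √[μ(2/r − 1/a_t)] = 7.659 km/s.
Δv₁ = |v_t − v_c| = |7.659 − 12.42| = 4.761 km/s.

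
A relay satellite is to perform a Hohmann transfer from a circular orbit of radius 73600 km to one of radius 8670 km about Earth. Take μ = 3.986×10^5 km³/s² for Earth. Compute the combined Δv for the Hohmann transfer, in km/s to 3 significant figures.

Semi-major axis of the transfer orbit: a_t = (73600 + 8670)/2 = 41135 km.
Circular speed at r₁: v₁ = √(μ/r₁) = √(3.986×10^5/73600) = 2.327 km/s.
On the transfer ellipse at r₁, vis-viva equation gives v_a = √[μ(2/r₁ − 1/a_t)] = 1.068 km/s.
First burn Δv₁ = |v_a − v₁| = 1.259 km/s.
Circular speed at r₂: v₂ = √(μ/r₂) = 6.7805 km/s.
Transfer-orbit speed at r₂: v_p = √[μ(2/r₂ − 1/a_t)] = 9.0697 km/s.
Second burn Δv₂ = |v₂ − v_p| = 2.289 km/s.
Δv = Δv₁ + Δv₂ = 1.259 + 2.289 = 3.548 km/s.

Δv = 3.55 km/s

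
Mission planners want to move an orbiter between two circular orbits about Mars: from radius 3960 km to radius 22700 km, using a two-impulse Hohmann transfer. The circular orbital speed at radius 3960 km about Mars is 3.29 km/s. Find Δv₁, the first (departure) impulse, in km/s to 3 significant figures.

Δv₁ = 1.00 km/s

From the circular-orbit relation v² = μ/r at r = 3960 km: μ = v²r = (3.29)² × 3960 = 42863.4 km³/s².
Transfer-ellipse semi-major axis a_t = (r₁ + r₂)/2 = (3960 + 22700)/2 = 13330 km.
On the circular orbit at r = 3960 km, v_c = √(μ/r) = 3.290 km/s.
Transfer-orbit speed at the same r (vis-viva, a = a_t): v_t = √[μ(2/r − 1/a_t)] = 4.293 km/s.
Δv₁ = |v_t − v_c| = |4.293 − 3.290| = 1.003 km/s.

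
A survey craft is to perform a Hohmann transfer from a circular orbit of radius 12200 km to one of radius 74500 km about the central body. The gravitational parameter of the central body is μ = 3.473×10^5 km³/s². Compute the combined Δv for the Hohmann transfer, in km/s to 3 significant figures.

Transfer-ellipse semi-major axis a_t = (r₁ + r₂)/2 = (12200 + 74500)/2 = 43350 km.
Circular speed at r₁: v₁ = √(μ/r₁) = √(3.473×10^5/12200) = 5.335 km/s.
On the transfer ellipse at r₁, vis-viva gives v_p = √[μ(2/r₁ − 1/a_t)] = 6.994 km/s.
First burn Δv₁ = |v_p − v₁| = 1.659 km/s.
Circular speed at r₂: v₂ = √(μ/r₂) = 2.159 km/s.
Transfer-orbit speed at r₂: v_a = √[μ(2/r₂ − 1/a_t)] = 1.145 km/s.
Second burn Δv₂ = |v₂ − v_a| = 1.014 km/s.
Total Δv = Δv₁ + Δv₂ = 2.673 km/s.

Δv = 2.67 km/s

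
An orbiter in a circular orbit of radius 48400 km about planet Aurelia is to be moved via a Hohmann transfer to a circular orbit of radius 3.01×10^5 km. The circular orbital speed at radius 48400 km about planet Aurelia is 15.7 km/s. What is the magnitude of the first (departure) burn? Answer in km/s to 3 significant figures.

Δv₁ = 4.91 km/s

From the circular-orbit relation v² = μ/r at r = 48400 km: μ = v²r = (15.7)² × 48400 = 1.19301×10^7 km³/s².
The Hohmann ellipse has a_t = (r₁ + r₂)/2 = 1.747×10^5 km.
Circular speed at r = 48400 km: v_c = √(μ/r) = 15.700 km/s.
Vis-viva on the transfer ellipse at r = 48400 km gives v_t = √[μ(2/r − 1/a_t)] = 20.608 km/s.
Δv₁ = |v_t − v_c| = |20.608 − 15.700| = 4.908 km/s.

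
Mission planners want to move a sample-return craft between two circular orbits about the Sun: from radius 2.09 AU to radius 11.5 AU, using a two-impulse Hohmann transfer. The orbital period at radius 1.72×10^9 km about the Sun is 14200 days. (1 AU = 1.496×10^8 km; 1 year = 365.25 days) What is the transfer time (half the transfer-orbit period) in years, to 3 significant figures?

From Kepler's third law T² = 4π²r³/μ at r = 1.72×10^9 km, T = 14200 days = 14200 × 86400 s = 1.22688×10^9 s: μ = 4π²r³/T² = 1.33457×10^11 km³/s².
In km: r₁ = 2.09 × 1.496×10^8 = 3.12664×10^8 km; r₂ = 11.5 × 1.496×10^8 = 1.7204×10^9 km.
Semi-major axis of the transfer orbit: a_t = (3.12664×10^8 + 1.7204×10^9)/2 = 1.016532×10^9 km.
Transfer time t = π√(a_t³/μ) = π√((1.016532×10^9)³ / 1.33457×10^11) = 2.787×10^8 s.
Converting: 2.787×10^8 s ÷ 3.15576×10^7 s/year (365.25 × 86400) = 8.83 years.

t = 8.83 years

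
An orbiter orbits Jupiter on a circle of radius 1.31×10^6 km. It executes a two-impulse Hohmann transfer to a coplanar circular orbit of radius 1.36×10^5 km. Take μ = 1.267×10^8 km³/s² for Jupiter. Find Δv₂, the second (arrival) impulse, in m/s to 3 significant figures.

The Hohmann ellipse has a_t = (r₁ + r₂)/2 = 7.230×10^5 km.
On the circular orbit at r = 1.360×10^5 km, v_c = √(μ/r) = 30.522 km/s.
Vis-viva on the transfer ellipse at r = 1.360×10^5 km gives v_t = √[μ(2/r − 1/a_t)] = 41.085 km/s.
Δv₂ = |v_t − v_c| = |41.085 − 30.522| = 10.56 km/s.

Δv₂ = 10600 m/s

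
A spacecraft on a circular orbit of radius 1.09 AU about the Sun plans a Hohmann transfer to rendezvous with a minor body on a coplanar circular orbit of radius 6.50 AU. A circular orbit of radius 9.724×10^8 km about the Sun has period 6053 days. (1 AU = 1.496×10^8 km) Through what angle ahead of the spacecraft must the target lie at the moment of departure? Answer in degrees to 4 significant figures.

From Kepler's third law T² = 4π²r³/μ at r = 9.724×10^8 km, T = 6053 days = 6053 × 86400 s = 5.229792×10^8 s: μ = 4π²r³/T² = 1.32717×10^11 km³/s².
In km: r₁ = 1.09 × 1.496×10^8 = 1.63064×10^8 km; r₂ = 6.50 × 1.496×10^8 = 9.724×10^8 km.
The Hohmann ellipse has a_t = (r₁ + r₂)/2 = 5.67732×10^8 km.
The half-period of the transfer ellipse is t = π√(a_t³/μ) = 1.16655×10^8 s.
The target's mean motion on its circular orbit is ω₂ = √(μ/r₂³) = 1.20142×10^-8 rad/s.
Angle swept by the target during transfer: ω₂·t = 1.4015 rad = 80.30°.
The spacecraft traverses 180° on the transfer ellipse, so the target must lead by 180° − 80.30° = 99.70°.

φ = 99.70°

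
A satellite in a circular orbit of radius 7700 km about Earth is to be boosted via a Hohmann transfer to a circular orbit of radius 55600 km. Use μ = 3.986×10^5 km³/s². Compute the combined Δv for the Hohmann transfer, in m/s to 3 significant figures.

Δv = 3700 m/s

Transfer-ellipse semi-major axis a_t = (r₁ + r₂)/2 = (7700 + 55600)/2 = 31650 km.
Circular speed at r₁: v₁ = √(μ/r₁) = √(3.986×10^5/7700) = 7.195 km/s.
On the transfer ellipse at r₁, vis-viva gives v_p = √[μ(2/r₁ − 1/a_t)] = 9.536 km/s.
First burn Δv₁ = |v_p − v₁| = 2.341 km/s.
At r₂, v₂ = √(μ/r₂) = 2.678 km/s.
Transfer-orbit speed at r₂: v_a = √[μ(2/r₂ − 1/a_t)] = 1.321 km/s.
Second burn Δv₂ = |v₂ − v_a| = 1.357 km/s.
Total Δv = Δv₁ + Δv₂ = 3.698 km/s.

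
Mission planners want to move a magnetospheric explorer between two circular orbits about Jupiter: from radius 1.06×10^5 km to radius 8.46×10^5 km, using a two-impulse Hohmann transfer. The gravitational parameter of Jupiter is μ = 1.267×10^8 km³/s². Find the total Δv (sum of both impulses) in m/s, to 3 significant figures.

Δv = 18000 m/s

The Hohmann ellipse has a_t = (r₁ + r₂)/2 = 4.760×10^5 km.
Circular speed at r₁: v₁ = √(μ/r₁) = √(1.267×10^8/1.060×10^5) = 34.57 km/s.
On the transfer ellipse at r₁, v² = μ(2/r − 1/a) gives v_p = √[μ(2/r₁ − 1/a_t)] = 46.09 km/s.
First burn Δv₁ = |v_p − v₁| = 11.52 km/s.
At r₂, v₂ = √(μ/r₂) = 12.238 km/s.
Transfer-orbit speed at r₂: v_a = √[μ(2/r₂ − 1/a_t)] = 5.7750 km/s.
Second burn Δv₂ = |v₂ − v_a| = 6.463 km/s.
Δv = Δv₁ + Δv₂ = 11.52 + 6.463 = 17.98 km/s.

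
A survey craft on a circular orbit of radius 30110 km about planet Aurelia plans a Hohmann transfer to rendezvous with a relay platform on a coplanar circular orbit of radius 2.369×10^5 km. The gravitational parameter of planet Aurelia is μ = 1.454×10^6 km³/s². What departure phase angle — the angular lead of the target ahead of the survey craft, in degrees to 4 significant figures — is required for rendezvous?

φ = 103.8°

Transfer-ellipse semi-major axis a_t = (r₁ + r₂)/2 = (30110 + 2.369×10^5)/2 = 1.33505×10^5 km.
The half-period of the transfer ellipse is t = π√(a_t³/μ) = 1.270908×10^5 s.
Target angular speed ω₂ = √(μ/r₂³) = 1.045766×10^-5 rad/s.
Angle swept by the target during transfer: ω₂·t = 1.329072 rad = 76.1502°.
The survey craft traverses 180° on the transfer ellipse, so the target must lead by 180° − 76.1502° = 103.8°.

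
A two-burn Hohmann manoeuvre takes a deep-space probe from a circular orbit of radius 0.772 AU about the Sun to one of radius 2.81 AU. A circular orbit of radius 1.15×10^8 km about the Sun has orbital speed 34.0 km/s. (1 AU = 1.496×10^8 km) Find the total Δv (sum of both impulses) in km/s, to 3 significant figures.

Δv = 14.7 km/s

From the circular-orbit relation v² = μ/r at r = 1.15×10^8 km: μ = v²r = (34.0)² × 1.15×10^8 = 1.32940×10^11 km³/s².
In km: r₁ = 0.772 × 1.496×10^8 = 1.154912×10^8 km; r₂ = 2.81 × 1.496×10^8 = 4.20376×10^8 km.
Semi-major axis of the transfer orbit: a_t = (1.154912×10^8 + 4.20376×10^8)/2 = 2.679336×10^8 km.
At r₁ the circular-orbit speed is v₁ = √(μ/r₁) = 33.928 km/s.
Transfer-orbit speed at r₁ (v² = μ(2/r − 1/a)): v_p = √[μ(2/r₁ − 1/a_t)] = 42.497 km/s.
First burn Δv₁ = |v_p − v₁| = 8.569 km/s.
Circular speed at r₂: v₂ = √(μ/r₂) = 17.783 km/s.
Transfer-orbit speed at r₂: v_a = √[μ(2/r₂ − 1/a_t)] = 11.675 km/s.
Second burn Δv₂ = |v₂ − v_a| = 6.108 km/s.
Δv = Δv₁ + Δv₂ = 8.569 + 6.108 = 14.68 km/s.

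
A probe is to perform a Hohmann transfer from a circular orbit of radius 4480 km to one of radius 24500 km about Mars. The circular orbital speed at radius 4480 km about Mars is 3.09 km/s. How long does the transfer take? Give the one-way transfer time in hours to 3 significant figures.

From the circular-orbit relation v² = μ/r at r = 4480 km: μ = v²r = (3.09)² × 4480 = 42775.5 km³/s².
Semi-major axis of the transfer orbit: a_t = (4480 + 24500)/2 = 14490 km.
Half the transfer-orbit period gives t = π√(a_t³/μ) = 26490 s.
Converting: 26490 s ÷ 3600 s/hour = 7.36 hours.

t = 7.36 hours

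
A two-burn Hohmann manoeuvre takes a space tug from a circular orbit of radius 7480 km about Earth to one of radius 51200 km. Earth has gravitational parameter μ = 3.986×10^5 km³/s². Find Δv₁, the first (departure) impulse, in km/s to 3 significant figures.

Semi-major axis of the transfer orbit: a_t = (7480 + 51200)/2 = 29340 km.
On the circular orbit at r = 7480 km, v_c = √(μ/r) = 7.300 km/s.
Transfer-orbit speed at the same r (vis-viva, a = a_t): v_t = √[μ(2/r − 1/a_t)] = 9.643 km/s.
Δv₁ = |v_t − v_c| = |9.643 − 7.300| = 2.343 km/s.

Δv₁ = 2.34 km/s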